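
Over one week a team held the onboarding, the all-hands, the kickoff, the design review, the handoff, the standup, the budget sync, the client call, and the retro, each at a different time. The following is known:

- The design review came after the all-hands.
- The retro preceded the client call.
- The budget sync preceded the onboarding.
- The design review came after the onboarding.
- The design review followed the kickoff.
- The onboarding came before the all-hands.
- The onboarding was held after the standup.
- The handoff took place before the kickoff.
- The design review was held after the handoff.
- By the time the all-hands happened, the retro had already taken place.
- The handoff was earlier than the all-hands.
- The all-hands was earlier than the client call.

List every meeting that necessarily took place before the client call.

the all-hands, the budget sync, the handoff, the onboarding, the retro, the standup

Directly stated before the client call: the all-hands and the retro.
The budget sync reaches the client call via the budget sync → the onboarding → the all-hands → the client call.
The handoff reaches the client call via the handoff → the all-hands → the client call.
The onboarding reaches the client call via the onboarding → the all-hands → the client call.
Likewise the standup reaches the client call by chaining the stated constraints.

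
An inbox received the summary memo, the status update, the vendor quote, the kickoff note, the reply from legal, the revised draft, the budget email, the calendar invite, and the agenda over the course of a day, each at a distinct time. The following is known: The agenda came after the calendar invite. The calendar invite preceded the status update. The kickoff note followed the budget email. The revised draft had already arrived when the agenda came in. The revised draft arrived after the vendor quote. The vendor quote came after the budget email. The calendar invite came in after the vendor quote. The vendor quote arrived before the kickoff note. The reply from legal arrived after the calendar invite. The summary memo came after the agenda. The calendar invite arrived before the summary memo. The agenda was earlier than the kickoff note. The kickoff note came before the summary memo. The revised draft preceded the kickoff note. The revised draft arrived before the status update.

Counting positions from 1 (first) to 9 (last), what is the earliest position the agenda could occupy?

The budget email, the calendar invite, the revised draft, and the vendor quote must all come before the agenda — 4 forced predecessors.
Nothing else is forced ahead of the agenda, so its earliest slot is position 4 + 1 = 5.

5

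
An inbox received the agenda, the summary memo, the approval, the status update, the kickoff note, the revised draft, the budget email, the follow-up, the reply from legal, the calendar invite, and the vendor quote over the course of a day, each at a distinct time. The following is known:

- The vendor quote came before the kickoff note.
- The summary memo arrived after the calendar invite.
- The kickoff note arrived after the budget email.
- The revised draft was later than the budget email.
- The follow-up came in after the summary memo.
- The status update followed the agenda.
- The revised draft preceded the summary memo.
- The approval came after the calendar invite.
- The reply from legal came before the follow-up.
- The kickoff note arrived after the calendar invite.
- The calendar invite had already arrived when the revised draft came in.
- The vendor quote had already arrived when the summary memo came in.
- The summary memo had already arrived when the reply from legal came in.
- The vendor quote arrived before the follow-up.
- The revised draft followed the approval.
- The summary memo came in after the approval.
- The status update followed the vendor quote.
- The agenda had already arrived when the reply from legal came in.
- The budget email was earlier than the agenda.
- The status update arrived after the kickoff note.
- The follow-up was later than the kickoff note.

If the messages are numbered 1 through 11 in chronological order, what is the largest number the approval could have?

The approval must come before the follow-up, the reply from legal, the revised draft, and the summary memo — 4 messages forced after it.
Everything else can be placed before the approval in some valid order, so the approval can sit as late as position 11 − 4 = 7.

7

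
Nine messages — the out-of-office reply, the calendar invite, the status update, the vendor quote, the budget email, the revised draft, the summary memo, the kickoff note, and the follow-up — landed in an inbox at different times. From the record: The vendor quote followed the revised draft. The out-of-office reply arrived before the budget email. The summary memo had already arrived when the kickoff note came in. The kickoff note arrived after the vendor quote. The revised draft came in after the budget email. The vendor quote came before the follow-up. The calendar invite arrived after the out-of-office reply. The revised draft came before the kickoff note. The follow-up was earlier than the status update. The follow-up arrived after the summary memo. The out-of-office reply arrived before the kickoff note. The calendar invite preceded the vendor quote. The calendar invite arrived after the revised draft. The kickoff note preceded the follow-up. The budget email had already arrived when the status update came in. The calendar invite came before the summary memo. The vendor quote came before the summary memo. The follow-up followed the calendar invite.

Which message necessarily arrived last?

the status update

Every other message has a chain of constraints placing it before the status update, so the status update is last.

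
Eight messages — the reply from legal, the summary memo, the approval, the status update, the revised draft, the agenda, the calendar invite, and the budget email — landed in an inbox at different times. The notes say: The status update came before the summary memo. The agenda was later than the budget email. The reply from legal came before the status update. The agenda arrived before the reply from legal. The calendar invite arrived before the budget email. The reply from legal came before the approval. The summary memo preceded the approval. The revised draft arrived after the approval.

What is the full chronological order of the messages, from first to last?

the calendar invite, the budget email, the agenda, the reply from legal, the status update, the summary memo, the approval, the revised draft

The constraints fix every adjacent pair, so only one ordering works:
the calendar invite → the budget email → the agenda → the reply from legal → the status update → the summary memo → the approval → the revised draft.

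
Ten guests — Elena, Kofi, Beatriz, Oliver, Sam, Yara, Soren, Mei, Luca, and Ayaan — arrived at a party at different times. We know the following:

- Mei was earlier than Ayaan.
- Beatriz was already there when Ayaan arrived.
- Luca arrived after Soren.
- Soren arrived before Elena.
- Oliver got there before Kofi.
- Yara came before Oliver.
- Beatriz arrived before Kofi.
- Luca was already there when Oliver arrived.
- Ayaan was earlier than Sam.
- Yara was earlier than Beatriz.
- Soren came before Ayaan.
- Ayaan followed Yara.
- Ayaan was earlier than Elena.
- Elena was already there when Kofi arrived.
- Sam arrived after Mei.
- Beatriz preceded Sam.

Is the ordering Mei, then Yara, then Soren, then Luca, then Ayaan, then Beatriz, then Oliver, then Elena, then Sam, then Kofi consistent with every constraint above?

no

The constraints require Beatriz before Ayaan, but in the proposed sequence Ayaan appears ahead of Beatriz. That one violation is enough.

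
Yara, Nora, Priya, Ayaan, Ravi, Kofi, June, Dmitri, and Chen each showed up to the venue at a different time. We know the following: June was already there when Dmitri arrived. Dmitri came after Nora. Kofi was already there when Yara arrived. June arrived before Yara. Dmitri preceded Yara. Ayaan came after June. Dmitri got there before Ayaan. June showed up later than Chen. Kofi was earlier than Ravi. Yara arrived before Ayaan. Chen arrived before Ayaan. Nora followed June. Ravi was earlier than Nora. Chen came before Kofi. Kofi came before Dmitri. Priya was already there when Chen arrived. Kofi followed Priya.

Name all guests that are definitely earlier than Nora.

Chen, June, Kofi, Priya, Ravi

Directly stated before Nora: June and Ravi.
Chen reaches Nora via Chen → June → Nora.
Kofi reaches Nora via Kofi → Ravi → Nora.
Priya reaches Nora via Priya → Kofi → Ravi → Nora.
No chain forces Ayaan (or any of the others) ahead of Nora.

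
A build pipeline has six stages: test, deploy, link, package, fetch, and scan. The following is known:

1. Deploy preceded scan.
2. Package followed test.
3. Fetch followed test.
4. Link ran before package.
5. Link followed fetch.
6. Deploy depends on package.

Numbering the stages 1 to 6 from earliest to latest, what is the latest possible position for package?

Package must come before deploy and scan — 2 stages forced after it.
Everything else can be placed before package in some valid order, so package can sit as late as position 6 − 2 = 4.

4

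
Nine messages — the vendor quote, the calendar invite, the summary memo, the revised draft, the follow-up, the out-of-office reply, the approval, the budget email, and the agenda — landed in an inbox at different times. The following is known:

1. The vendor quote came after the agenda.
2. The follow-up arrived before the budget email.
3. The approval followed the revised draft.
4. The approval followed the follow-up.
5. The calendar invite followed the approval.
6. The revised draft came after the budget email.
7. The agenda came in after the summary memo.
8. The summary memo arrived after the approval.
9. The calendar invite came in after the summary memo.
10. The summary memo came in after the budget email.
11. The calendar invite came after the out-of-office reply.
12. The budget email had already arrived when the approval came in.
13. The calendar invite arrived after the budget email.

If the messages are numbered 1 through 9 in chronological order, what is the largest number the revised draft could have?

The revised draft must come before the agenda, the approval, the calendar invite, the summary memo, and the vendor quote — 5 messages forced after it.
Everything else can be placed before the revised draft in some valid order, so the revised draft can sit as late as position 9 − 5 = 4.

4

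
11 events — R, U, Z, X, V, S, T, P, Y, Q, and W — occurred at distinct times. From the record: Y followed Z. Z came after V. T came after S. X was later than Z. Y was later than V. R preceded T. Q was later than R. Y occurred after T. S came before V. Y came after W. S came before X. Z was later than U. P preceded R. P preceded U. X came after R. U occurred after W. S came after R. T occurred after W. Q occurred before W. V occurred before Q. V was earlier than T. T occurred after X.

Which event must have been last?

Every other event has a chain of constraints placing it before Y, so Y is last.

Y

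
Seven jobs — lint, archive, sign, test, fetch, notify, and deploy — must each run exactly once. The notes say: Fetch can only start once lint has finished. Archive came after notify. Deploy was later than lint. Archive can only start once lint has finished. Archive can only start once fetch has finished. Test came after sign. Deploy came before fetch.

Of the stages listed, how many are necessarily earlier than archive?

4

Directly stated before archive: fetch, lint, and notify.
Deploy reaches archive via deploy → fetch → archive.
That's deploy, fetch, lint, and notify — 4 in all.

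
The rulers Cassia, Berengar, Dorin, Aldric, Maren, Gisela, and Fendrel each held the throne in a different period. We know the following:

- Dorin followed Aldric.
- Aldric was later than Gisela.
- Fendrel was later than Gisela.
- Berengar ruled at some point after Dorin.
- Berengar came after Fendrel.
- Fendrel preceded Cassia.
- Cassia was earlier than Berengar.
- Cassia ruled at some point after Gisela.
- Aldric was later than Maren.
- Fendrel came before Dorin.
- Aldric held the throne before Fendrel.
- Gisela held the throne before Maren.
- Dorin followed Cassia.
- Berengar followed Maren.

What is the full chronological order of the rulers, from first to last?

The constraints fix every adjacent pair, so only one ordering works:
Gisela → Maren → Aldric → Fendrel → Cassia → Dorin → Berengar.

Gisela, Maren, Aldric, Fendrel, Cassia, Dorin, Berengar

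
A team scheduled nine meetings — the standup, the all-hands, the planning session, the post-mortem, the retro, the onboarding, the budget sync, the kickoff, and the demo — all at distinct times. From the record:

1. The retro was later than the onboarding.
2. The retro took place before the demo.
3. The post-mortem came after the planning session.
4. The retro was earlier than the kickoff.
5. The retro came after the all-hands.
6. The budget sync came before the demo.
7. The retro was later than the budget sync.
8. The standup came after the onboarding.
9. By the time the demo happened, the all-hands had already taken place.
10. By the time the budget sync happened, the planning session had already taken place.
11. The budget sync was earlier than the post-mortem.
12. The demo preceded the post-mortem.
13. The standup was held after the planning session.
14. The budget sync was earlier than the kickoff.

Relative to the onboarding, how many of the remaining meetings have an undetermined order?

3

Forced after the onboarding: the demo, the kickoff, the post-mortem, the retro, and the standup.
That leaves the all-hands, the budget sync, and the planning session with no forced order relative to the onboarding — 3.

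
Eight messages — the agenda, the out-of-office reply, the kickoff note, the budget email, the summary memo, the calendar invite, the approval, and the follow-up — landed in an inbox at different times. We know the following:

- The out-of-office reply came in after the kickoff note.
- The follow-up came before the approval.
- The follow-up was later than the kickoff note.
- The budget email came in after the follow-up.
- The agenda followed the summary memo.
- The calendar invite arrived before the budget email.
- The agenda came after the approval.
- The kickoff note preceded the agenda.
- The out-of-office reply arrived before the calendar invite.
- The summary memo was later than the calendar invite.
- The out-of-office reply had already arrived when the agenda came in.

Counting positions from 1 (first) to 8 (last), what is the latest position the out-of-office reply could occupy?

The out-of-office reply must come before the agenda, the budget email, the calendar invite, and the summary memo — 4 messages forced after it.
Everything else can be placed before the out-of-office reply in some valid order, so the out-of-office reply can sit as late as position 8 − 4 = 4.

4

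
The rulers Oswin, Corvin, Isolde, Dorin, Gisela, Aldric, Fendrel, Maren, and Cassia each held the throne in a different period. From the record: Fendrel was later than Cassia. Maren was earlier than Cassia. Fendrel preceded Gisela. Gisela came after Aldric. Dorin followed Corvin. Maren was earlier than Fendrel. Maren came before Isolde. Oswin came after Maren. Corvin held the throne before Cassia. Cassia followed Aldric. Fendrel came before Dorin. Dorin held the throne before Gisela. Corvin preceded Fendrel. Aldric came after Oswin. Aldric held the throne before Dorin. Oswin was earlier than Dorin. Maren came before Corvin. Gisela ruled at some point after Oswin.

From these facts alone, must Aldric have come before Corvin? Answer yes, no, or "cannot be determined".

cannot be determined

No chain of stated constraints runs from Aldric to Corvin, and none runs from Corvin to Aldric either.
So the relative order of Aldric and Corvin is not fixed by the given facts.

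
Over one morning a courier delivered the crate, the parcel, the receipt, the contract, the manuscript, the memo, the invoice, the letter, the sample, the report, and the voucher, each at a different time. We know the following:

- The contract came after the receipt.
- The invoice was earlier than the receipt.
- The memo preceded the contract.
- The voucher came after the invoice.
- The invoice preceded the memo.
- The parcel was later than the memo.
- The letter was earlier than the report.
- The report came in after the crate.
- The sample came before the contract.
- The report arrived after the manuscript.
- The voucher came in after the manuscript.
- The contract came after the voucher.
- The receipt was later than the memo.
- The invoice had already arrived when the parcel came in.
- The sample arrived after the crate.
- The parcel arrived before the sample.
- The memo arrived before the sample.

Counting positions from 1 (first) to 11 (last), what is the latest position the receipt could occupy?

The receipt must come before the contract — 1 item forced after it.
Everything else can be placed before the receipt in some valid order, so the receipt can sit as late as position 11 − 1 = 10.

10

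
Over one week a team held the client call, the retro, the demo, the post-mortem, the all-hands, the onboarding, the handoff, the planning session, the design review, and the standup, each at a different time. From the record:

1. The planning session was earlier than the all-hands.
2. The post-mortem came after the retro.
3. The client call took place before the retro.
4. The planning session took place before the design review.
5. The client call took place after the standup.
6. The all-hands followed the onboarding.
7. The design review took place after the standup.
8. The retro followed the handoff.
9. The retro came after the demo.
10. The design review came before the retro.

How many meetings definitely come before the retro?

Directly stated before the retro: the client call, the demo, the design review, and the handoff.
The planning session reaches the retro via the planning session → the design review → the retro.
The standup reaches the retro via the standup → the client call → the retro.
No chain forces the all-hands (or any of the others) ahead of the retro.
That's the client call, the demo, the design review, the handoff, the planning session, and the standup — 6 in all.

6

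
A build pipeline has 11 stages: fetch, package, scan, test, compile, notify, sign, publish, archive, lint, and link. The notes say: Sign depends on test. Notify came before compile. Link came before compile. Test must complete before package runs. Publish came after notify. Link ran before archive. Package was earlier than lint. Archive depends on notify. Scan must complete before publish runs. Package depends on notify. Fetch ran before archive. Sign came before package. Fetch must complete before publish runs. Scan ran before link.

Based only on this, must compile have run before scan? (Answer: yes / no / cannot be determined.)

no

Tracing the constraints gives scan → link → compile, so scan must come before compile.
That means compile cannot be before scan.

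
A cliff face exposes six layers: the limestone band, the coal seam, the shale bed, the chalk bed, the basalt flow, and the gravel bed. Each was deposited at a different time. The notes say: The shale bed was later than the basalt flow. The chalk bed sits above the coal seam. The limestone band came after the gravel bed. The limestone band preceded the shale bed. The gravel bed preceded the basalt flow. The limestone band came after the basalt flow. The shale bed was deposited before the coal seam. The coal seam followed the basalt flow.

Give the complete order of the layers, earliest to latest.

The constraints fix every adjacent pair, so only one ordering works:
the gravel bed → the basalt flow → the limestone band → the shale bed → the coal seam → the chalk bed.

the gravel bed, the basalt flow, the limestone band, the shale bed, the coal seam, the chalk bed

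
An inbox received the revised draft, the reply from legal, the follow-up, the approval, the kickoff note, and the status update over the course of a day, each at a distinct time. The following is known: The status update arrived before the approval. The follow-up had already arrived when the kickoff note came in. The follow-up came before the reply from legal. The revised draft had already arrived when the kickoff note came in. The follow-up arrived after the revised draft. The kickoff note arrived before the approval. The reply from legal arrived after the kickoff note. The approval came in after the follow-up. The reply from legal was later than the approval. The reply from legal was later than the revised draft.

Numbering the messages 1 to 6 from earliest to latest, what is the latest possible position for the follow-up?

The follow-up must come before the approval, the kickoff note, and the reply from legal — 3 messages forced after it.
Everything else can be placed before the follow-up in some valid order, so the follow-up can sit as late as position 6 − 3 = 3.

3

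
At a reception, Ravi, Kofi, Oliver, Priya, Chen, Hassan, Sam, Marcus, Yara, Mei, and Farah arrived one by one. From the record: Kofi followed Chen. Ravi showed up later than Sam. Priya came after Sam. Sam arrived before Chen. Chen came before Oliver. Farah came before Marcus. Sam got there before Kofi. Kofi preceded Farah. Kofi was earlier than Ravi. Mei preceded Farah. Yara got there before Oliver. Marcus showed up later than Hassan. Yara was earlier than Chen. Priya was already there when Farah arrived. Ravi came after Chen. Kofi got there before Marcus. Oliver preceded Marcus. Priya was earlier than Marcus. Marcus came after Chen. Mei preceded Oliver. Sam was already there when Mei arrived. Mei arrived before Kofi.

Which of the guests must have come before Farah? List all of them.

Chen, Kofi, Mei, Priya, Sam, Yara

Directly stated before Farah: Kofi, Mei, and Priya.
Chen reaches Farah via Chen → Kofi → Farah.
Sam reaches Farah via Sam → Kofi → Farah.
Yara reaches Farah via Yara → Chen → Kofi → Farah.
No chain forces Oliver (or any of the others) ahead of Farah.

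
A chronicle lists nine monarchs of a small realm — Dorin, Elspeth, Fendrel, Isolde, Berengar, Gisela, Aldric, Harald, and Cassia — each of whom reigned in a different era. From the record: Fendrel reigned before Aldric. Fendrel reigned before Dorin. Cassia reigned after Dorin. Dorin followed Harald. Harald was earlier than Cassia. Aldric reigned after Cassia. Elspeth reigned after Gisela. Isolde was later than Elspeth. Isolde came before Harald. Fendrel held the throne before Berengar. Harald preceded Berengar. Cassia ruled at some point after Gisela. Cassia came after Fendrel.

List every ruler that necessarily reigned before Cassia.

Dorin, Elspeth, Fendrel, Gisela, Harald, Isolde

Directly stated before Cassia: Dorin, Fendrel, Gisela, and Harald.
Elspeth reaches Cassia via Elspeth → Isolde → Harald → Cassia.
Isolde reaches Cassia via Isolde → Harald → Cassia.
No chain forces Berengar (or any of the others) ahead of Cassia.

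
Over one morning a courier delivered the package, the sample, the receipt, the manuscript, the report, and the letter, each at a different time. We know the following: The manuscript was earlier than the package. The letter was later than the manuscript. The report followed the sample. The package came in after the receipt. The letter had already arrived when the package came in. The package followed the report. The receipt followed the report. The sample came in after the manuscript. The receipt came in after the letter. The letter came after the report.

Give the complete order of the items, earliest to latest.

the manuscript, the sample, the report, the letter, the receipt, the package

The constraints fix every adjacent pair, so only one ordering works:
the manuscript → the sample → the report → the letter → the receipt → the package.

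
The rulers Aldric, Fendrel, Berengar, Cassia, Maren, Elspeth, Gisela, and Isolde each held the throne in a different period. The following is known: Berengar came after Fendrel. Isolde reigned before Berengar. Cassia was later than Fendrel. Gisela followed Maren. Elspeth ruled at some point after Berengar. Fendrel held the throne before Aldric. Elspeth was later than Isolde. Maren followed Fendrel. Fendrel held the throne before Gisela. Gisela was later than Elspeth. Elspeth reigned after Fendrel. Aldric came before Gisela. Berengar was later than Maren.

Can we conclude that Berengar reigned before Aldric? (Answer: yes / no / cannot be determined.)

No chain of stated constraints runs from Berengar to Aldric, and none runs from Aldric to Berengar either.
So the relative order of Berengar and Aldric is not fixed by the given facts.

cannot be determined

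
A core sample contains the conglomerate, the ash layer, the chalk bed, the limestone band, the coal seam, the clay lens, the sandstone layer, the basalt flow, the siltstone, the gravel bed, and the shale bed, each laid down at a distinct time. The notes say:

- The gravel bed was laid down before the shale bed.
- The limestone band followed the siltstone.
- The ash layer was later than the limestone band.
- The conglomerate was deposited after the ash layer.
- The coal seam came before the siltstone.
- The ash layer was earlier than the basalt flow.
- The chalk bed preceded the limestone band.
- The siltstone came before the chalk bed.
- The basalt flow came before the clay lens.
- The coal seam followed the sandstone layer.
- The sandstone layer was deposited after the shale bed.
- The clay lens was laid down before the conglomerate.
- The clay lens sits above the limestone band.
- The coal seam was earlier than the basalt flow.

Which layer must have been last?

Every other layer has a chain of constraints placing it before the conglomerate, so the conglomerate is last.

the conglomerate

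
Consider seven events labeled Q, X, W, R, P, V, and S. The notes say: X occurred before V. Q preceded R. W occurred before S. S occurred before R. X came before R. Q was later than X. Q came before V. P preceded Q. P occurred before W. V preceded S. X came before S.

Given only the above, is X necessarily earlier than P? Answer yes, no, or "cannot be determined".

No chain of stated constraints runs from X to P, and none runs from P to X either.
So the relative order of X and P is not fixed by the given facts.

cannot be determined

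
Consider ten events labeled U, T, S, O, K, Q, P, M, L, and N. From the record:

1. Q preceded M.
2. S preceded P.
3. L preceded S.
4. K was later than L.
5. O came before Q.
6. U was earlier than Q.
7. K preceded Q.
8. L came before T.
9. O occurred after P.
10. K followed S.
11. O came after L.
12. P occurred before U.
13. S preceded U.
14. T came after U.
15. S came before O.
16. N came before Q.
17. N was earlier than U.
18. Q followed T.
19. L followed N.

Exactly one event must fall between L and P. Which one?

S

Tracing the constraints gives L → S → P, so S sits after L and before P.
No other event is forced both after L and before P.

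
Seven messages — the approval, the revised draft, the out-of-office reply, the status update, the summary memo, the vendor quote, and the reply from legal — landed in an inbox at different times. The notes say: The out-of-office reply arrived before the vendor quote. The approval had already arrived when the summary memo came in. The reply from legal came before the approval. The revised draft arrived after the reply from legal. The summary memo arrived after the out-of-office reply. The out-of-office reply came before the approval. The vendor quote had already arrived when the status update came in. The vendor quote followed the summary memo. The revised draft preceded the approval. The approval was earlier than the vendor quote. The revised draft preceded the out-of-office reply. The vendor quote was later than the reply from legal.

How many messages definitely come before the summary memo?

4

Directly stated before the summary memo: the approval and the out-of-office reply.
The reply from legal reaches the summary memo via the reply from legal → the approval → the summary memo.
The revised draft reaches the summary memo via the revised draft → the out-of-office reply → the summary memo.
That's the approval, the out-of-office reply, the reply from legal, and the revised draft — 4 in all.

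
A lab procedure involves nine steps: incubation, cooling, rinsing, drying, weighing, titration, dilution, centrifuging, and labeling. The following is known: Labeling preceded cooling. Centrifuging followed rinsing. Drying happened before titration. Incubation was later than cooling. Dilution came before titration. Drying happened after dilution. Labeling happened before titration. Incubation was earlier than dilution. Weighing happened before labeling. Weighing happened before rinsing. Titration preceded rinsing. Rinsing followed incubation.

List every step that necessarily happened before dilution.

Directly stated before dilution: incubation.
Cooling reaches dilution via cooling → incubation → dilution.
Labeling reaches dilution via labeling → cooling → incubation → dilution.
Weighing reaches dilution via weighing → labeling → cooling → incubation → dilution.

cooling, incubation, labeling, weighing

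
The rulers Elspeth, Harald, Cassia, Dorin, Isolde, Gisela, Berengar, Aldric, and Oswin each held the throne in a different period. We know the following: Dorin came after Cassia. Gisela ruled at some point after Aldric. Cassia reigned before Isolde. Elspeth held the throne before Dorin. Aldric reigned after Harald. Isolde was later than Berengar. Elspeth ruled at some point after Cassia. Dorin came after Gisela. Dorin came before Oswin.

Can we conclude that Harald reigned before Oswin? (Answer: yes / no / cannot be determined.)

yes

Chain the constraints: Harald → Aldric → Gisela → Dorin → Oswin. Each link is directly stated, so Harald comes before Oswin.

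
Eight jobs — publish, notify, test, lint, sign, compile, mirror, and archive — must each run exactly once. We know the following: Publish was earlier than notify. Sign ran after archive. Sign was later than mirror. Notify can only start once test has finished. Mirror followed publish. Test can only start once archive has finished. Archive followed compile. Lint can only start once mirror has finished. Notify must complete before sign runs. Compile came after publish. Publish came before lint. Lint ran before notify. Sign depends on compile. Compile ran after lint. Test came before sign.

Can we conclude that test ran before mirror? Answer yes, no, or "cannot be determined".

Tracing the constraints gives mirror → lint → compile → archive → test, so mirror must come before test.
That means test cannot be before mirror.

no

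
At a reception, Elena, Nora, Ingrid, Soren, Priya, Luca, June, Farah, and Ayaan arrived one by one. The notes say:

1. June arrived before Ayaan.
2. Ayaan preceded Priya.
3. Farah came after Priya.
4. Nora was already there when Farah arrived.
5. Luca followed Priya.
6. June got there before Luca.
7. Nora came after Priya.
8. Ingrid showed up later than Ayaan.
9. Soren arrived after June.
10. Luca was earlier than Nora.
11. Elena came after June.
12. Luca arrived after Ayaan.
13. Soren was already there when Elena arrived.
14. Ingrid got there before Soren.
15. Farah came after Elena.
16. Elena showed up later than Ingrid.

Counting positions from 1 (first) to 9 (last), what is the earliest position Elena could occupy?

5

Ayaan, Ingrid, June, and Soren must all come before Elena — 4 forced predecessors.
Nothing else is forced ahead of Elena, so their earliest slot is position 4 + 1 = 5.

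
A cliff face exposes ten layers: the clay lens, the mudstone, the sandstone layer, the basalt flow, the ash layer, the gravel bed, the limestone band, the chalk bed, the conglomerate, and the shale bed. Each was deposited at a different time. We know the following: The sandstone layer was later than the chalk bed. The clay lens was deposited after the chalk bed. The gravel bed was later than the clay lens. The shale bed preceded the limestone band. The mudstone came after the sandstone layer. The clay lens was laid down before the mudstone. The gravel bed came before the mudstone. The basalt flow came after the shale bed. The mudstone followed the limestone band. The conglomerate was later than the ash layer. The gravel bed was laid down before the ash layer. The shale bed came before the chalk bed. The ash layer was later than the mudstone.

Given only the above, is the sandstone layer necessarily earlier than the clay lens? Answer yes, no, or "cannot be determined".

No chain of stated constraints runs from the sandstone layer to the clay lens, and none runs from the clay lens to the sandstone layer either.
So the relative order of the sandstone layer and the clay lens is not fixed by the given facts.

cannot be determined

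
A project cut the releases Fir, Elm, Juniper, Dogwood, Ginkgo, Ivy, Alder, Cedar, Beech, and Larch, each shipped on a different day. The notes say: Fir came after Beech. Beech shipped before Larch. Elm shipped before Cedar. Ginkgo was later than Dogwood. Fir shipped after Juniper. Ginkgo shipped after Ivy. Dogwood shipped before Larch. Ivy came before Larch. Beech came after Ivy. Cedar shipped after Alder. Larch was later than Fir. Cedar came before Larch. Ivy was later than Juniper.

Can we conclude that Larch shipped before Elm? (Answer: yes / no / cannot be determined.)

no

Tracing the constraints gives Elm → Cedar → Larch, so Elm must come before Larch.
That means Larch cannot be before Elm.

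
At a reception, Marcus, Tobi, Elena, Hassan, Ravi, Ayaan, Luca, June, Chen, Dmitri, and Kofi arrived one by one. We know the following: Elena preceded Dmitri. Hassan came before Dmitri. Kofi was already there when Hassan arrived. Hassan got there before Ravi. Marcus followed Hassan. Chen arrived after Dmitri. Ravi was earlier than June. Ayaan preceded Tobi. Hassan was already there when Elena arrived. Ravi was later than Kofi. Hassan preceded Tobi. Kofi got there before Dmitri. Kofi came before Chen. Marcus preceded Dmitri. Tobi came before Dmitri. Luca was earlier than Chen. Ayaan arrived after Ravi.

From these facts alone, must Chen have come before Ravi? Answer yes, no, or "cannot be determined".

no

Tracing the constraints gives Ravi → Ayaan → Tobi → Dmitri → Chen, so Ravi must come before Chen.
That means Chen cannot be before Ravi.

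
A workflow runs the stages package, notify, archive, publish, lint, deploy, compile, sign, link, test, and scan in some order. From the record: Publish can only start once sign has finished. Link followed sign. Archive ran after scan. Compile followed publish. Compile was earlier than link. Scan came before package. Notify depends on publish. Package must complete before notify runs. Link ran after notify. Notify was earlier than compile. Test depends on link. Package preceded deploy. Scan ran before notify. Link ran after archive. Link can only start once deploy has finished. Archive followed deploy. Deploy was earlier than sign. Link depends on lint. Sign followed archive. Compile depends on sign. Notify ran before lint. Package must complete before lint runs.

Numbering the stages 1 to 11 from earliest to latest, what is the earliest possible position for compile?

Archive, deploy, notify, package, publish, scan, and sign must all come before compile — 7 forced predecessors.
Nothing else is forced ahead of compile, so its earliest slot is position 7 + 1 = 8.

8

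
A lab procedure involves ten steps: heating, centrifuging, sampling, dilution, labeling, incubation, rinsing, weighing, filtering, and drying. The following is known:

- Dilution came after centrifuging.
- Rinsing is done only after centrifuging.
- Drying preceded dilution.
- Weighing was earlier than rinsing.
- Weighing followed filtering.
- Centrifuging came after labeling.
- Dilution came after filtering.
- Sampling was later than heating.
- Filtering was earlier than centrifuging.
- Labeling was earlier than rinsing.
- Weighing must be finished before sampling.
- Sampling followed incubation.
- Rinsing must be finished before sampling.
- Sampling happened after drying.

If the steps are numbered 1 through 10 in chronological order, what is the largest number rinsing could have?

Rinsing must come before sampling — 1 step forced after it.
Everything else can be placed before rinsing in some valid order, so rinsing can sit as late as position 10 − 1 = 9.

9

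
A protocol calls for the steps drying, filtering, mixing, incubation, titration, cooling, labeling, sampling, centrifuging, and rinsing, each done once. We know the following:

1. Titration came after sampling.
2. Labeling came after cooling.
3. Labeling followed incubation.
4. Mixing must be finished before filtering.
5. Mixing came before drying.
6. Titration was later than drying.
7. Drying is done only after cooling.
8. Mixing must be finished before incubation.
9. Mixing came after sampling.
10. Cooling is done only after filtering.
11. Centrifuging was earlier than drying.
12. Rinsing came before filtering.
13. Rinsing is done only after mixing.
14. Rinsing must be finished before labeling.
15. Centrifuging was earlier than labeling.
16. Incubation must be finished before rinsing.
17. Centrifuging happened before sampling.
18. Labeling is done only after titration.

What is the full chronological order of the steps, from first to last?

centrifuging, sampling, mixing, incubation, rinsing, filtering, cooling, drying, titration, labeling

The constraints fix every adjacent pair, so only one ordering works:
centrifuging → sampling → mixing → incubation → rinsing → filtering → cooling → drying → titration → labeling.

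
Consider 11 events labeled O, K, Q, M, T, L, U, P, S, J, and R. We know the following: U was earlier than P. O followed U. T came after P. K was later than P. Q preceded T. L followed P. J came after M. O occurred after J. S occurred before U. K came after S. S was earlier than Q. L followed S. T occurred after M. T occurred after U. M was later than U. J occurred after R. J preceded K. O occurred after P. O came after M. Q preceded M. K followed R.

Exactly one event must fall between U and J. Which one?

M

Tracing the constraints gives U → M → J, so M sits after U and before J.
No other event is forced both after U and before J.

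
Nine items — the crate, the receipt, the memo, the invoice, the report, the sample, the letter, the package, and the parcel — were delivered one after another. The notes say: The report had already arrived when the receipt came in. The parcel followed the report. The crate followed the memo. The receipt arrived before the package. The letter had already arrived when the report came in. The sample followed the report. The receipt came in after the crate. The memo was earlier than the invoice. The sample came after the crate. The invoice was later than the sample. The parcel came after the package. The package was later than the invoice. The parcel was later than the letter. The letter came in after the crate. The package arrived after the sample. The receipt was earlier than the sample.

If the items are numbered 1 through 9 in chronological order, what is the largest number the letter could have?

3

The letter must come before the invoice, the package, the parcel, the receipt, the report, and the sample — 6 items forced after it.
Everything else can be placed before the letter in some valid order, so the letter can sit as late as position 9 − 6 = 3.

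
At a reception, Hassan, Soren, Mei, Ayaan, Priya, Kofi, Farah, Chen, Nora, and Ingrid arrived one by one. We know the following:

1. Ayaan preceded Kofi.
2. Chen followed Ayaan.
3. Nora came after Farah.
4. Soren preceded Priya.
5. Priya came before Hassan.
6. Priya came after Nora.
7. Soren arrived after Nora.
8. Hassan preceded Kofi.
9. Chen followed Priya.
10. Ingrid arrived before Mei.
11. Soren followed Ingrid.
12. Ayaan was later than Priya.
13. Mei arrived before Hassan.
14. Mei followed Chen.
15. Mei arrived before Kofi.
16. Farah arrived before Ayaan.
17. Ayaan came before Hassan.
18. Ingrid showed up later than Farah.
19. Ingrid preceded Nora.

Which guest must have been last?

Kofi

Every other guest has a chain of constraints placing them before Kofi, so Kofi is last.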